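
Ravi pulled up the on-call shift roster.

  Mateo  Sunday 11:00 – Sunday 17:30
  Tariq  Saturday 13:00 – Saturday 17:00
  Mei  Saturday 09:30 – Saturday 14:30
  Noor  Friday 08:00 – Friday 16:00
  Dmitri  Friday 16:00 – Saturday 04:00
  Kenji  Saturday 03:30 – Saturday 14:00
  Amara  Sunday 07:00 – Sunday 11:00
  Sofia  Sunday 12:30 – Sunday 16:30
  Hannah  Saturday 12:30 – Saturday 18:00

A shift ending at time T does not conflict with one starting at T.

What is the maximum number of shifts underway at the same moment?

Sweep the timeline, counting +1 at each start and −1 at each end (ends before starts at a tie):
Friday 08:00 start Noor → 1
Friday 16:00 end Noor → 0
Friday 16:00 start Dmitri → 1
Saturday 03:30 start Kenji → 2
Saturday 04:00 end Dmitri → 1
Saturday 09:30 start Mei → 2
Saturday 12:30 start Hannah → 3
Saturday 13:00 start Tariq → 4
Saturday 14:00 end Kenji → 3
Saturday 14:30 end Mei → 2
Saturday 17:00 end Tariq → 1
Saturday 18:00 end Hannah → 0
Sunday 07:00 start Amara → 1
Sunday 11:00 end Amara → 0
Sunday 11:00 start Mateo → 1
Sunday 12:30 start Sofia → 2
Sunday 16:30 end Sofia → 1
Sunday 17:30 end Mateo → 0
Peak is 4, at Saturday 13:00 (Hannah, Kenji, Mei, Tariq).

4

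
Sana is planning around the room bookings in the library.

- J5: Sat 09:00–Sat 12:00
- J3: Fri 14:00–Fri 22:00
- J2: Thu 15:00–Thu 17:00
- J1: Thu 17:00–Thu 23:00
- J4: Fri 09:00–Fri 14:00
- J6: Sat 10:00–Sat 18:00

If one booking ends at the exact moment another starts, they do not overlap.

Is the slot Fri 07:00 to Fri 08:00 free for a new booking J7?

J2: ends Thu 17:00 at or before J7 starts Fri 07:00 → clear.
J1: ends Thu 23:00 at or before J7 starts Fri 07:00 → clear.
J4: starts Fri 09:00 at or after J7 ends Fri 08:00 → clear.
J3: starts Fri 14:00 at or after J7 ends Fri 08:00 → clear.
J5: starts Sat 09:00 at or after J7 ends Fri 08:00 → clear.
J6: starts Sat 10:00 at or after J7 ends Fri 08:00 → clear.

Yes — the slot is free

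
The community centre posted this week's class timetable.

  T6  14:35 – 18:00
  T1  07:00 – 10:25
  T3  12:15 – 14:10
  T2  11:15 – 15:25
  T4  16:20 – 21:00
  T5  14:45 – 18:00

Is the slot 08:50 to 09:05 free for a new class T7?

T1: starts 07:00 before T7 ends 09:05, and ends 10:25 after T7 starts 08:50 → overlap.
T2: starts 11:15 at or after T7 ends 09:05 → clear.
T3: starts 12:15 at or after T7 ends 09:05 → clear.
T6: starts 14:35 at or after T7 ends 09:05 → clear.
T5: starts 14:45 at or after T7 ends 09:05 → clear.
T4: starts 16:20 at or after T7 ends 09:05 → clear.
T7 overlaps T1.

No — it overlaps T1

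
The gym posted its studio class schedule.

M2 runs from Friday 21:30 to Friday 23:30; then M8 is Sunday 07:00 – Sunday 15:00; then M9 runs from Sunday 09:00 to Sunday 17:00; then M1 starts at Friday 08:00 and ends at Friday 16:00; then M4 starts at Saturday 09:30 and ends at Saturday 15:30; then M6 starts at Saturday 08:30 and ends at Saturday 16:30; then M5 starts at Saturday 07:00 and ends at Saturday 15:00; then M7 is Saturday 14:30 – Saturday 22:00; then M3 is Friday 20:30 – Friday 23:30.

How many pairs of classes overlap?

8

Sorted by start: M1, M3, M2, M5, M6, M4, M7, M8, M9.
M3 starts after M1 ends — done with M1.
M2 starts before M3 ends → M3 and M2 overlap.
M5 starts after M3 ends — done with M3.
M5 starts after M2 ends — done with M2.
M6 starts before M5 ends → M5 and M6 overlap.
M4 starts before M5 ends → M5 and M4 overlap.
M7 starts before M5 ends → M5 and M7 overlap.
M8 starts after M5 ends — done with M5.
M4 starts before M6 ends → M6 and M4 overlap.
M7 starts before M6 ends → M6 and M7 overlap.
M8 starts after M6 ends — done with M6.
M7 starts before M4 ends → M4 and M7 overlap.
M8 starts after M4 ends — done with M4.
M8 starts after M7 ends — done with M7.
M9 starts before M8 ends → M8 and M9 overlap.
Overlapping pairs: M2 & M3, M4 & M5, M4 & M6, M4 & M7, M5 & M6, M5 & M7, M6 & M7, M8 & M9 — 8 in total.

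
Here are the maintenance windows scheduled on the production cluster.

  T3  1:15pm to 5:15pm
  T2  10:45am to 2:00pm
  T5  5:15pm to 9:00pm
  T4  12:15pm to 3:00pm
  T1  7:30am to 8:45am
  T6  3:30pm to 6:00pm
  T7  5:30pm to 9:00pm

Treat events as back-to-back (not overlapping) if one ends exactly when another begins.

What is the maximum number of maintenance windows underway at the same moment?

Sweep the timeline, counting +1 at each start and −1 at each end (ends before starts at a tie):
7:30am start T1 → 1
8:45am end T1 → 0
10:45am start T2 → 1
12:15pm start T4 → 2
1:15pm start T3 → 3
2:00pm end T2 → 2
3:00pm end T4 → 1
3:30pm start T6 → 2
5:15pm end T3 → 1
5:15pm start T5 → 2
5:30pm start T7 → 3
6:00pm end T6 → 2
9:00pm end T5 → 1
9:00pm end T7 → 0
Peak is 3, at 1:15pm (T2, T3, T4).

3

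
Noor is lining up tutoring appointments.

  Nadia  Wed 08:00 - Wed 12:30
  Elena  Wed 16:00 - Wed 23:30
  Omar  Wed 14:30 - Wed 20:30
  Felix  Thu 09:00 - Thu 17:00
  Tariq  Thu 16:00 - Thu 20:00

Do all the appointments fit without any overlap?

Sorted by start: Nadia, Omar, Elena, Felix, Tariq.
Omar starts after Nadia ends — done with Nadia.
Elena starts before Omar ends → Omar and Elena overlap.
That's a conflict, so the schedule is not conflict-free.

No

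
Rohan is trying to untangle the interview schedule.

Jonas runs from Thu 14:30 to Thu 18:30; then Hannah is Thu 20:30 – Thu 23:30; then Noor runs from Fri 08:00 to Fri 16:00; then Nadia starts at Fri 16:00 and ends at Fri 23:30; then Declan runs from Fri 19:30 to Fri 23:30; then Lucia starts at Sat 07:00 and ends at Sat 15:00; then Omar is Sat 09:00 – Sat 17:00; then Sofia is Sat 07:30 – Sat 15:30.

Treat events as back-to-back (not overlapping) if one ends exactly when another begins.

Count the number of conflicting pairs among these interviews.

Sorted by start: Jonas, Hannah, Noor, Nadia, Declan, Lucia, Sofia, Omar.
Hannah starts after Jonas ends; Jonas is clear from here.
Noor starts after Hannah ends; Hannah is clear from here.
Nadia starts exactly when Noor ends (back-to-back, no overlap); Noor is clear from here.
Declan starts before Nadia ends → Nadia and Declan overlap.
Lucia starts after Nadia ends; Nadia is clear from here.
Lucia starts after Declan ends; Declan is clear from here.
Sofia starts before Lucia ends → Lucia and Sofia overlap.
Omar starts before Lucia ends → Lucia and Omar overlap.
Omar starts before Sofia ends → Sofia and Omar overlap.
Overlapping pairs: Declan & Nadia, Lucia & Omar, Lucia & Sofia, Omar & Sofia — 4 in total.

4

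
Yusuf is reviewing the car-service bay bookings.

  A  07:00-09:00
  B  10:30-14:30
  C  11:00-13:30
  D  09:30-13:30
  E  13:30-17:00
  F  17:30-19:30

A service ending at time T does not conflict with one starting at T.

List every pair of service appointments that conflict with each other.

B & C, B & D, B & E, C & D

Sorted by start: A, D, B, C, E, F.
D starts after A ends — done with A.
B starts before D ends → D and B overlap.
C starts before D ends → D and C overlap.
E starts exactly when D ends (back-to-back, no overlap) — done with D.
C starts before B ends → B and C overlap.
E starts before B ends → B and E overlap.
F starts after B ends.
E starts exactly when C ends (back-to-back, no overlap) — done with C.
F starts after E ends.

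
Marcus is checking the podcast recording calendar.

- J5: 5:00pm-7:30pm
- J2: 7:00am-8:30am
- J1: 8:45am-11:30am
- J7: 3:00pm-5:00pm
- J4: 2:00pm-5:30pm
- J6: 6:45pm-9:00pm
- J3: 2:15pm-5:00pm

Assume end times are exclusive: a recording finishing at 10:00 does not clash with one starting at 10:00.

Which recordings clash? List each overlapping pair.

Sorted by start: J2, J1, J4, J3, J7, J5, J6.
J1 starts after J2 ends, so J2 has no further overlaps.
J4 starts after J1 ends, so J1 has no further overlaps.
J3 starts before J4 ends → J4 and J3 overlap.
J7 starts before J4 ends → J4 and J7 overlap.
J5 starts before J4 ends → J4 and J5 overlap.
J6 starts after J4 ends.
J7 starts before J3 ends → J3 and J7 overlap.
J5 starts exactly when J3 ends (back-to-back, no overlap), so J3 has no further overlaps.
J5 starts exactly when J7 ends (back-to-back, no overlap), so J7 has no further overlaps.
J6 starts before J5 ends → J5 and J6 overlap.

J3 & J4, J3 & J7, J4 & J5, J4 & J7, J5 & J6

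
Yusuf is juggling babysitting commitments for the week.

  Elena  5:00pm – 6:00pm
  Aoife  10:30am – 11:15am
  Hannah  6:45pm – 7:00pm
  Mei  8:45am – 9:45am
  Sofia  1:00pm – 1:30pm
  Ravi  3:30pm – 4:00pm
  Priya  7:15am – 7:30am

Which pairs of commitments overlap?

Two intervals overlap when each starts before the other ends.
Sorted by start: Priya, Mei, Aoife, Sofia, Ravi, Elena, Hannah.
Mei starts after Priya ends, so Priya has no further overlaps.
Aoife starts after Mei ends, so Mei has no further overlaps.
Sofia starts after Aoife ends, so Aoife has no further overlaps.
Ravi starts after Sofia ends, so Sofia has no further overlaps.
Elena starts after Ravi ends, so Ravi has no further overlaps.
Hannah starts after Elena ends.

none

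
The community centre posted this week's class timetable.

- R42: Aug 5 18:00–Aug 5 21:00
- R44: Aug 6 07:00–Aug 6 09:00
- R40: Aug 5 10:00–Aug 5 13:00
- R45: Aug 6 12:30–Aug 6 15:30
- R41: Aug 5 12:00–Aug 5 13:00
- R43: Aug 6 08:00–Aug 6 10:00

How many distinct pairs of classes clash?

2

Check each pair: they overlap iff neither finishes before the other starts.
Sorted by start: R40, R41, R42, R44, R43, R45.
R41 starts before R40 ends → R40 and R41 overlap.
R42 starts after R40 ends; R40 is clear from here.
R42 starts after R41 ends; R41 is clear from here.
R44 starts after R42 ends; R42 is clear from here.
R43 starts before R44 ends → R44 and R43 overlap.
R45 starts after R44 ends.
R45 starts after R43 ends.
Overlapping pairs: R40 & R41, R43 & R44 — 2 in total.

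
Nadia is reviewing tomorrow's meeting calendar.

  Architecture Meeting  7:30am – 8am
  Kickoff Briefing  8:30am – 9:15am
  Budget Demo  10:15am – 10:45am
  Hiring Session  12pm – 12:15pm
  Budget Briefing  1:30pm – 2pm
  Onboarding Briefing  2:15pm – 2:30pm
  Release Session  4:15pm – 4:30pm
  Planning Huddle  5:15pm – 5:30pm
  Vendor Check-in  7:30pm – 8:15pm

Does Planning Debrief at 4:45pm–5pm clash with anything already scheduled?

No — it doesn't clash with anything

Architecture Meeting: ends 8am at or before Planning Debrief starts 4:45pm → clear.
Kickoff Briefing: ends 9:15am at or before Planning Debrief starts 4:45pm → clear.
Budget Demo: ends 10:45am at or before Planning Debrief starts 4:45pm → clear.
Hiring Session: ends 12:15pm at or before Planning Debrief starts 4:45pm → clear.
Budget Briefing: ends 2pm at or before Planning Debrief starts 4:45pm → clear.
Onboarding Briefing: ends 2:30pm at or before Planning Debrief starts 4:45pm → clear.
Release Session: ends 4:30pm at or before Planning Debrief starts 4:45pm → clear.
Planning Huddle: starts 5:15pm at or after Planning Debrief ends 5pm → clear.
Vendor Check-in: starts 7:30pm at or after Planning Debrief ends 5pm → clear.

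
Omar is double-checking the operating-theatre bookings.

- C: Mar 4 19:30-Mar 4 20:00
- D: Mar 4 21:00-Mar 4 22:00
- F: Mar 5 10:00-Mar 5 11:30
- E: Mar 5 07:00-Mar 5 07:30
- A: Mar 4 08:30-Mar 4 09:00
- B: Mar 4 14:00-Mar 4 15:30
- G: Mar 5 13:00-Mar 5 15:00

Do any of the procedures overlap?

No

Check each pair: they overlap iff neither finishes before the other starts.
Sorted by start: A, B, C, D, E, F, G.
B starts after A ends; A is clear from here.
C starts after B ends; B is clear from here.
D starts after C ends; C is clear from here.
E starts after D ends; D is clear from here.
F starts after E ends; E is clear from here.
G starts after F ends.
Every pair is clear; the schedule has no overlaps.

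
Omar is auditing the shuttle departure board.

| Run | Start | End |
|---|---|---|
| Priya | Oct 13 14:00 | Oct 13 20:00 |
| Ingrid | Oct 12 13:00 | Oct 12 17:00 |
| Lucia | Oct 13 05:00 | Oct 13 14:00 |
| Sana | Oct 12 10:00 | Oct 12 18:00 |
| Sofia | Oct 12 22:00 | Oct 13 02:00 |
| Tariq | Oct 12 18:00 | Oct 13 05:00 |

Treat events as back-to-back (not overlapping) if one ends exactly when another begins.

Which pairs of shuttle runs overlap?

Ingrid & Sana, Sofia & Tariq

Sorted by start: Sana, Ingrid, Tariq, Sofia, Lucia, Priya.
Ingrid starts before Sana ends → Sana and Ingrid overlap.
Tariq starts exactly when Sana ends (back-to-back, no overlap), so Sana has no further overlaps.
Tariq starts after Ingrid ends, so Ingrid has no further overlaps.
Sofia starts before Tariq ends → Tariq and Sofia overlap.
Lucia starts exactly when Tariq ends (back-to-back, no overlap), so Tariq has no further overlaps.
Lucia starts after Sofia ends, so Sofia has no further overlaps.
Priya starts exactly when Lucia ends (back-to-back, no overlap).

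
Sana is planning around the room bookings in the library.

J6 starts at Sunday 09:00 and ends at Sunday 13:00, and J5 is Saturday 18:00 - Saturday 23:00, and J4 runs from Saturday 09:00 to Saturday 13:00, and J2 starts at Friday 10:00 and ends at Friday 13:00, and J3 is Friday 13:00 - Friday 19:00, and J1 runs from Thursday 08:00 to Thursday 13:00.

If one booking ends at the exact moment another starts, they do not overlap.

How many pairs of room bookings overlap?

Sorted by start: J1, J2, J3, J4, J5, J6.
J2 starts after J1 ends, so J1 has no further overlaps.
J3 starts exactly when J2 ends (back-to-back, no overlap), so J2 has no further overlaps.
J4 starts after J3 ends, so J3 has no further overlaps.
J5 starts after J4 ends, so J4 has no further overlaps.
J6 starts after J5 ends.
No pair overlaps.

0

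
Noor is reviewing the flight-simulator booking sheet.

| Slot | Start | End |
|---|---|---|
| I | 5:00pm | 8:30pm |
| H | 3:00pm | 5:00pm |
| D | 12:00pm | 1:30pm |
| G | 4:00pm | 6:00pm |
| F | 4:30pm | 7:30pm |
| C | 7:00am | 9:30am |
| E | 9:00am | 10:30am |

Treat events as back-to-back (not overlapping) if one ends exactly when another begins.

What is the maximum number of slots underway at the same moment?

Sort all start/end points and keep a running count:
7:00am start C → 1
9:00am start E → 2
9:30am end C → 1
10:30am end E → 0
12:00pm start D → 1
1:30pm end D → 0
3:00pm start H → 1
4:00pm start G → 2
4:30pm start F → 3
5:00pm end H → 2
5:00pm start I → 3
6:00pm end G → 2
7:30pm end F → 1
8:30pm end I → 0
Peak is 3, at 4:30pm (F, G, H).

3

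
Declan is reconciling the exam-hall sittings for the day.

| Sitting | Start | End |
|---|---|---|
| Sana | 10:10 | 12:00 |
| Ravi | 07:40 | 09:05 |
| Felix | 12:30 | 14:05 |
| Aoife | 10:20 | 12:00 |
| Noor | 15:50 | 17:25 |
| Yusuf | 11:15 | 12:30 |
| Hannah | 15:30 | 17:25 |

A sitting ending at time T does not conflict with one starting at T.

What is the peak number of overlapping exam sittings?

3

Sweep the timeline, counting +1 at each start and −1 at each end (ends before starts at a tie):
07:40 start Ravi → 1
09:05 end Ravi → 0
10:10 start Sana → 1
10:20 start Aoife → 2
11:15 start Yusuf → 3
12:00 end Aoife → 2
12:00 end Sana → 1
12:30 end Yusuf → 0
12:30 start Felix → 1
14:05 end Felix → 0
15:30 start Hannah → 1
15:50 start Noor → 2
17:25 end Hannah → 1
17:25 end Noor → 0
Peak is 3, at 11:15 (Aoife, Sana, Yusuf).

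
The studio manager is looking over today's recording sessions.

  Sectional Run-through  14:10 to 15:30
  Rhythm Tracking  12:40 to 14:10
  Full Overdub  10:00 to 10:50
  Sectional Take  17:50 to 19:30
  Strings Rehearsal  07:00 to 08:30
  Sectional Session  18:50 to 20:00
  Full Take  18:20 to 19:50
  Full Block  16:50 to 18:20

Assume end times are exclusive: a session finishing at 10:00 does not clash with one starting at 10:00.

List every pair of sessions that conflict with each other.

Sorted by start: Strings Rehearsal, Full Overdub, Rhythm Tracking, Sectional Run-through, Full Block, Sectional Take, Full Take, Sectional Session.
Full Overdub starts after Strings Rehearsal ends — done with Strings Rehearsal.
Rhythm Tracking starts after Full Overdub ends — done with Full Overdub.
Sectional Run-through starts exactly when Rhythm Tracking ends (back-to-back, no overlap) — done with Rhythm Tracking.
Full Block starts after Sectional Run-through ends — done with Sectional Run-through.
Sectional Take starts before Full Block ends → Full Block and Sectional Take overlap.
Full Take starts exactly when Full Block ends (back-to-back, no overlap) — done with Full Block.
Full Take starts before Sectional Take ends → Sectional Take and Full Take overlap.
Sectional Session starts before Sectional Take ends → Sectional Take and Sectional Session overlap.
Sectional Session starts before Full Take ends → Full Take and Sectional Session overlap.

Full Block & Sectional Take, Full Take & Sectional Session, Full Take & Sectional Take, Sectional Session & Sectional Take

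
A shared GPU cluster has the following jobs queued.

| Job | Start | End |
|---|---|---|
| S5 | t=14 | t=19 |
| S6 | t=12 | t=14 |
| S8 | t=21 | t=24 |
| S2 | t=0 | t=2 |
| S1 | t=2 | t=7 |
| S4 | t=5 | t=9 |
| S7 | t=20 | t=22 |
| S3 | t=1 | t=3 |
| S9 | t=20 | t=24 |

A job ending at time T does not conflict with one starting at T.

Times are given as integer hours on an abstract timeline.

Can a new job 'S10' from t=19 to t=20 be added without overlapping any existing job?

S2: ends t=2 at or before S10 starts t=19 → clear.
S3: ends t=3 at or before S10 starts t=19 → clear.
S1: ends t=7 at or before S10 starts t=19 → clear.
S4: ends t=9 at or before S10 starts t=19 → clear.
S6: ends t=14 at or before S10 starts t=19 → clear.
S5: ends t=19 at or before S10 starts t=19 → clear.
S7: starts t=20 at or after S10 ends t=20 → clear.
S9: starts t=20 at or after S10 ends t=20 → clear.
S8: starts t=21 at or after S10 ends t=20 → clear.

Yes — the slot is free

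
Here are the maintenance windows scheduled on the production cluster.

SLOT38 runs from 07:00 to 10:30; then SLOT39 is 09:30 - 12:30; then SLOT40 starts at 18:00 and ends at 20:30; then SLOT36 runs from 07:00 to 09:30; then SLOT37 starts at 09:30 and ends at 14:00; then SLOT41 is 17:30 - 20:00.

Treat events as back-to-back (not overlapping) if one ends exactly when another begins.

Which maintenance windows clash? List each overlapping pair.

SLOT36 & SLOT38, SLOT37 & SLOT38, SLOT37 & SLOT39, SLOT38 & SLOT39, SLOT40 & SLOT41

Check each pair: they overlap iff neither finishes before the other starts.
Sorted by start: SLOT36, SLOT38, SLOT37, SLOT39, SLOT41, SLOT40.
SLOT38 starts before SLOT36 ends → SLOT36 and SLOT38 overlap.
SLOT37 starts exactly when SLOT36 ends (back-to-back, no overlap), so nothing later overlaps SLOT36 either.
SLOT37 starts before SLOT38 ends → SLOT38 and SLOT37 overlap.
SLOT39 starts before SLOT38 ends → SLOT38 and SLOT39 overlap.
SLOT41 starts after SLOT38 ends, so nothing later overlaps SLOT38 either.
SLOT39 starts before SLOT37 ends → SLOT37 and SLOT39 overlap.
SLOT41 starts after SLOT37 ends, so nothing later overlaps SLOT37 either.
SLOT41 starts after SLOT39 ends, so nothing later overlaps SLOT39 either.
SLOT40 starts before SLOT41 ends → SLOT41 and SLOT40 overlap.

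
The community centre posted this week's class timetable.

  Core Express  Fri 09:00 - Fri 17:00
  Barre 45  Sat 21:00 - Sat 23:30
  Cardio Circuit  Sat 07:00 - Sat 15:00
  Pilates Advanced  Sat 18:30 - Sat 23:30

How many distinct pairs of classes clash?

1

Sorted by start: Core Express, Cardio Circuit, Pilates Advanced, Barre 45.
Cardio Circuit starts after Core Express ends, so Core Express has no further overlaps.
Pilates Advanced starts after Cardio Circuit ends, so Cardio Circuit has no further overlaps.
Barre 45 starts before Pilates Advanced ends → Pilates Advanced and Barre 45 overlap.
Overlapping pairs: Barre 45 & Pilates Advanced — 1 in total.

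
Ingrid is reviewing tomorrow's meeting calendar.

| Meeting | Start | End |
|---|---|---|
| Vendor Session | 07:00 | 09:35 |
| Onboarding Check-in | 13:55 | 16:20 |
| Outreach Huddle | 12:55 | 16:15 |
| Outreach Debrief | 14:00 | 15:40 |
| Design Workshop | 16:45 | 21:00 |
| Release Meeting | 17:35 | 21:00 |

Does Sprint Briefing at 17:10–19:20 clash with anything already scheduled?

Vendor Session: ends 09:35 at or before Sprint Briefing starts 17:10 → clear.
Outreach Huddle: ends 16:15 at or before Sprint Briefing starts 17:10 → clear.
Onboarding Check-in: ends 16:20 at or before Sprint Briefing starts 17:10 → clear.
Outreach Debrief: ends 15:40 at or before Sprint Briefing starts 17:10 → clear.
Design Workshop: starts 16:45 before Sprint Briefing ends 19:20, and ends 21:00 after Sprint Briefing starts 17:10 → overlap.
Release Meeting: starts 17:35 before Sprint Briefing ends 19:20, and ends 21:00 after Sprint Briefing starts 17:10 → overlap.
Sprint Briefing overlaps Design Workshop, Release Meeting.

Yes — it overlaps Design Workshop, Release Meeting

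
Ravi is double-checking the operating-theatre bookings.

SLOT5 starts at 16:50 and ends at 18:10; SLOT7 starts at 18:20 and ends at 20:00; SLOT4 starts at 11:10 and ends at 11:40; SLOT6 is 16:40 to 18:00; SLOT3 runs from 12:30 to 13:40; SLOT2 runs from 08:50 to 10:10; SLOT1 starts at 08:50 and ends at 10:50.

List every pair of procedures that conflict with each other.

Check each pair: they overlap iff neither finishes before the other starts.
Sorted by start: SLOT1, SLOT2, SLOT4, SLOT3, SLOT6, SLOT5, SLOT7.
SLOT2 starts before SLOT1 ends → SLOT1 and SLOT2 overlap.
SLOT4 starts after SLOT1 ends — done with SLOT1.
SLOT4 starts after SLOT2 ends — done with SLOT2.
SLOT3 starts after SLOT4 ends — done with SLOT4.
SLOT6 starts after SLOT3 ends — done with SLOT3.
SLOT5 starts before SLOT6 ends → SLOT6 and SLOT5 overlap.
SLOT7 starts after SLOT6 ends.
SLOT7 starts after SLOT5 ends.

SLOT1 & SLOT2, SLOT5 & SLOT6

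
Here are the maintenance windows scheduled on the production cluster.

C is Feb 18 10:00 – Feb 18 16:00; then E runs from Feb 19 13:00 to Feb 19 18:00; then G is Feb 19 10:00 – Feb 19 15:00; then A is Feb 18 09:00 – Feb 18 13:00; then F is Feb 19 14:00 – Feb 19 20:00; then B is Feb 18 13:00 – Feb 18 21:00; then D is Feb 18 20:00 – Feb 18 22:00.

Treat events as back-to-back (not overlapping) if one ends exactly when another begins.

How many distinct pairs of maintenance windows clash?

6

Sorted by start: A, C, B, D, G, E, F.
C starts before A ends → A and C overlap.
B starts exactly when A ends (back-to-back, no overlap), so nothing later overlaps A either.
B starts before C ends → C and B overlap.
D starts after C ends, so nothing later overlaps C either.
D starts before B ends → B and D overlap.
G starts after B ends, so nothing later overlaps B either.
G starts after D ends, so nothing later overlaps D either.
E starts before G ends → G and E overlap.
F starts before G ends → G and F overlap.
F starts before E ends → E and F overlap.
Overlapping pairs: A & C, B & C, B & D, E & F, E & G, F & G — 6 in total.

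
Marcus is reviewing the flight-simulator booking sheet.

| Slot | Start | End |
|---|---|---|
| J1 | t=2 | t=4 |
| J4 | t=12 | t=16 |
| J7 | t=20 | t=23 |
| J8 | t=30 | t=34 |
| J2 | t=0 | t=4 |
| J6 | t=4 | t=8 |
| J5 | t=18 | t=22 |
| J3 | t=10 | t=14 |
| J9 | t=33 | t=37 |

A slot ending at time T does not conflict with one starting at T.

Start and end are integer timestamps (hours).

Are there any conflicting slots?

Yes

Sorted by start: J2, J1, J6, J3, J4, J5, J7, J8, J9.
J1 starts before J2 ends → J2 and J1 overlap.
That's a conflict, so the schedule is not conflict-free.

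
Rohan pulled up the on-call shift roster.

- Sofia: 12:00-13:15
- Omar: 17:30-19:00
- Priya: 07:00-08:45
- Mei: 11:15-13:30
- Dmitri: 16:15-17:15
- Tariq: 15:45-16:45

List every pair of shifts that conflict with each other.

Dmitri & Tariq, Mei & Sofia

Two intervals overlap when each starts before the other ends.
Sorted by start: Priya, Mei, Sofia, Tariq, Dmitri, Omar.
Mei starts after Priya ends, so Priya has no further overlaps.
Sofia starts before Mei ends → Mei and Sofia overlap.
Tariq starts after Mei ends, so Mei has no further overlaps.
Tariq starts after Sofia ends, so Sofia has no further overlaps.
Dmitri starts before Tariq ends → Tariq and Dmitri overlap.
Omar starts after Tariq ends.
Omar starts after Dmitri ends.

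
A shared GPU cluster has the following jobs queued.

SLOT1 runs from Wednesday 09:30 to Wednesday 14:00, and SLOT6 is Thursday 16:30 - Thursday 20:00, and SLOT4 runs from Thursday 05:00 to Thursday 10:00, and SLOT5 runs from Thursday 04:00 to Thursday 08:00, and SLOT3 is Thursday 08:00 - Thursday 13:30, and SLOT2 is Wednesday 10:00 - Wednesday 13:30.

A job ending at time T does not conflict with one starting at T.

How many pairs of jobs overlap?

Sorted by start: SLOT1, SLOT2, SLOT5, SLOT4, SLOT3, SLOT6.
SLOT2 starts before SLOT1 ends → SLOT1 and SLOT2 overlap.
SLOT5 starts after SLOT1 ends; SLOT1 is clear from here.
SLOT5 starts after SLOT2 ends; SLOT2 is clear from here.
SLOT4 starts before SLOT5 ends → SLOT5 and SLOT4 overlap.
SLOT3 starts exactly when SLOT5 ends (back-to-back, no overlap); SLOT5 is clear from here.
SLOT3 starts before SLOT4 ends → SLOT4 and SLOT3 overlap.
SLOT6 starts after SLOT4 ends.
SLOT6 starts after SLOT3 ends.
Overlapping pairs: SLOT1 & SLOT2, SLOT3 & SLOT4, SLOT4 & SLOT5 — 3 in total.

3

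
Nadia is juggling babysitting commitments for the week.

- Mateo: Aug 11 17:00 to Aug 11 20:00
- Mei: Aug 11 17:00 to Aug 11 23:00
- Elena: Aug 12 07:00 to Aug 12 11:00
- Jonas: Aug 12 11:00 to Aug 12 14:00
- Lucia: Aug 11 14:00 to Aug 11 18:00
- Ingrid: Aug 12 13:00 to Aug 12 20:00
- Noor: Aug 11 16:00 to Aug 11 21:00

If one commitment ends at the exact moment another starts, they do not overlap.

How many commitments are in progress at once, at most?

Sort all start/end points and keep a running count:
Aug 11 14:00 start Lucia → 1
Aug 11 16:00 start Noor → 2
Aug 11 17:00 start Mateo → 3
Aug 11 17:00 start Mei → 4
Aug 11 18:00 end Lucia → 3
Aug 11 20:00 end Mateo → 2
Aug 11 21:00 end Noor → 1
Aug 11 23:00 end Mei → 0
Aug 12 07:00 start Elena → 1
Aug 12 11:00 end Elena → 0
Aug 12 11:00 start Jonas → 1
Aug 12 13:00 start Ingrid → 2
Aug 12 14:00 end Jonas → 1
Aug 12 20:00 end Ingrid → 0
Peak is 4, at Aug 11 17:00 (Lucia, Mateo, Mei, Noor).

4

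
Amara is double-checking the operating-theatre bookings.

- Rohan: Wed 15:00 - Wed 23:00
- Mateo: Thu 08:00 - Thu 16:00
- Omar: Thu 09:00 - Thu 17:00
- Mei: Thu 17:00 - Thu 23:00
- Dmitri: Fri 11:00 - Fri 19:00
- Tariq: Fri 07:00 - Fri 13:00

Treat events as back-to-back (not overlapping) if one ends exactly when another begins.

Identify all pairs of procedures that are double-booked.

Dmitri & Tariq, Mateo & Omar

Two intervals overlap when each starts before the other ends.
Sorted by start: Rohan, Mateo, Omar, Mei, Tariq, Dmitri.
Mateo starts after Rohan ends; Rohan is clear from here.
Omar starts before Mateo ends → Mateo and Omar overlap.
Mei starts after Mateo ends; Mateo is clear from here.
Mei starts exactly when Omar ends (back-to-back, no overlap); Omar is clear from here.
Tariq starts after Mei ends; Mei is clear from here.
Dmitri starts before Tariq ends → Tariq and Dmitri overlap.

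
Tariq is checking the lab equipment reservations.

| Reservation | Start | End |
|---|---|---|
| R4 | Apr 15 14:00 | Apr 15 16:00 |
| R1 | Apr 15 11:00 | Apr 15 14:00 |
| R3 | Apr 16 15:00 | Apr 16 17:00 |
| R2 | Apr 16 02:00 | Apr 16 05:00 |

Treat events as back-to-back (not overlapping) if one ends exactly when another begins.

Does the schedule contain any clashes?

Two intervals overlap when each starts before the other ends.
Sorted by start: R1, R4, R2, R3.
R4 starts exactly when R1 ends (back-to-back, no overlap); R1 is clear from here.
R2 starts after R4 ends; R4 is clear from here.
R3 starts after R2 ends.
Every pair is clear; the schedule has no overlaps.

No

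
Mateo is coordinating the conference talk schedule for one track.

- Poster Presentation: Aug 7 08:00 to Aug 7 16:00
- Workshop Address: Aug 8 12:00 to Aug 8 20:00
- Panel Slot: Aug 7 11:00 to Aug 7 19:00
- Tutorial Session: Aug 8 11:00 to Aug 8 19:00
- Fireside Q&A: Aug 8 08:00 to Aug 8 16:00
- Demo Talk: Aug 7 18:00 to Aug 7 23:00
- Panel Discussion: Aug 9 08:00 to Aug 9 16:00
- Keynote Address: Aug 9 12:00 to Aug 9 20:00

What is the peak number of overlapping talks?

3

Sort all start/end points and keep a running count:
Aug 7 08:00 start Poster Presentation → 1
Aug 7 11:00 start Panel Slot → 2
Aug 7 16:00 end Poster Presentation → 1
Aug 7 18:00 start Demo Talk → 2
Aug 7 19:00 end Panel Slot → 1
Aug 7 23:00 end Demo Talk → 0
Aug 8 08:00 start Fireside Q&A → 1
Aug 8 11:00 start Tutorial Session → 2
Aug 8 12:00 start Workshop Address → 3
Aug 8 16:00 end Fireside Q&A → 2
Aug 8 19:00 end Tutorial Session → 1
Aug 8 20:00 end Workshop Address → 0
Aug 9 08:00 start Panel Discussion → 1
Aug 9 12:00 start Keynote Address → 2
Aug 9 16:00 end Panel Discussion → 1
Aug 9 20:00 end Keynote Address → 0
Peak is 3, at Aug 8 12:00 (Fireside Q&A, Tutorial Session, Workshop Address).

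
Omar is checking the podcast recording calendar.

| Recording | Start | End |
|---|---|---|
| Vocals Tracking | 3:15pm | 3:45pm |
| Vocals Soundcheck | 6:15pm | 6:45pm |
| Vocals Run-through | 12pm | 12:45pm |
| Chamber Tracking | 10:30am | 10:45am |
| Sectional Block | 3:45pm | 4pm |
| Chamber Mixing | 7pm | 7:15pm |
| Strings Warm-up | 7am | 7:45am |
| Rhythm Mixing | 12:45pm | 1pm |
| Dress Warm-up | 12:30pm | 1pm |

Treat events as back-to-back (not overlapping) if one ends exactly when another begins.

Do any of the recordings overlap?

Yes

Sorted by start: Strings Warm-up, Chamber Tracking, Vocals Run-through, Dress Warm-up, Rhythm Mixing, Vocals Tracking, Sectional Block, Vocals Soundcheck, Chamber Mixing.
Chamber Tracking starts after Strings Warm-up ends; Strings Warm-up is clear from here.
Vocals Run-through starts after Chamber Tracking ends; Chamber Tracking is clear from here.
Dress Warm-up starts before Vocals Run-through ends → Vocals Run-through and Dress Warm-up overlap.
That's a conflict, so the schedule is not conflict-free.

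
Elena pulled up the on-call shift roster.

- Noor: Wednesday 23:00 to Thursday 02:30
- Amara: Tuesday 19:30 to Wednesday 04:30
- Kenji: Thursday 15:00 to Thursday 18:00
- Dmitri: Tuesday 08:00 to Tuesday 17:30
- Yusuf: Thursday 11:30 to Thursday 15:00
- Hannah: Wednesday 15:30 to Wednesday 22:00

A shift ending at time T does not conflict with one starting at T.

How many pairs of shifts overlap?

0

Two intervals overlap when each starts before the other ends.
Sorted by start: Dmitri, Amara, Hannah, Noor, Yusuf, Kenji.
Amara starts after Dmitri ends, so nothing later overlaps Dmitri either.
Hannah starts after Amara ends, so nothing later overlaps Amara either.
Noor starts after Hannah ends, so nothing later overlaps Hannah either.
Yusuf starts after Noor ends, so nothing later overlaps Noor either.
Kenji starts exactly when Yusuf ends (back-to-back, no overlap).
No pair overlaps.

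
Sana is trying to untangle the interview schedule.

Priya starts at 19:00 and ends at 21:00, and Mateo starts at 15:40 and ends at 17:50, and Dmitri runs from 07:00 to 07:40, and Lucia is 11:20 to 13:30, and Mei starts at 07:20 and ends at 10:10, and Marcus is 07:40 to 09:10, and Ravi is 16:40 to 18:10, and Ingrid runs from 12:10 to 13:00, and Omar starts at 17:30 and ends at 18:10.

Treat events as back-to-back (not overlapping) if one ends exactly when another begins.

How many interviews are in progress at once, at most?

Sweep the timeline, counting +1 at each start and −1 at each end (ends before starts at a tie):
07:00 start Dmitri → 1
07:20 start Mei → 2
07:40 end Dmitri → 1
07:40 start Marcus → 2
09:10 end Marcus → 1
10:10 end Mei → 0
11:20 start Lucia → 1
12:10 start Ingrid → 2
13:00 end Ingrid → 1
13:30 end Lucia → 0
15:40 start Mateo → 1
16:40 start Ravi → 2
17:30 start Omar → 3
17:50 end Mateo → 2
18:10 end Omar → 1
18:10 end Ravi → 0
19:00 start Priya → 1
21:00 end Priya → 0
Peak is 3, at 17:30 (Mateo, Omar, Ravi).

3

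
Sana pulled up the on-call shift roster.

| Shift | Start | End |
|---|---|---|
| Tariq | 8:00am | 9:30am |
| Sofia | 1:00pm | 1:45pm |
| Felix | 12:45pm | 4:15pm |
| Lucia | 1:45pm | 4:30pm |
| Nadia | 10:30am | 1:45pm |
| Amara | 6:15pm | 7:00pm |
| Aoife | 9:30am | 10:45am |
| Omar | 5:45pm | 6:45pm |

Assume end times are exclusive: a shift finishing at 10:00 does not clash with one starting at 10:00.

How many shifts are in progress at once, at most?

3

Walk through starts and ends in time order (an end at T is processed before a start at T):
8:00am start Tariq → 1
9:30am end Tariq → 0
9:30am start Aoife → 1
10:30am start Nadia → 2
10:45am end Aoife → 1
12:45pm start Felix → 2
1:00pm start Sofia → 3
1:45pm end Nadia → 2
1:45pm end Sofia → 1
1:45pm start Lucia → 2
4:15pm end Felix → 1
4:30pm end Lucia → 0
5:45pm start Omar → 1
6:15pm start Amara → 2
6:45pm end Omar → 1
7:00pm end Amara → 0
Peak is 3, at 1:00pm (Felix, Nadia, Sofia).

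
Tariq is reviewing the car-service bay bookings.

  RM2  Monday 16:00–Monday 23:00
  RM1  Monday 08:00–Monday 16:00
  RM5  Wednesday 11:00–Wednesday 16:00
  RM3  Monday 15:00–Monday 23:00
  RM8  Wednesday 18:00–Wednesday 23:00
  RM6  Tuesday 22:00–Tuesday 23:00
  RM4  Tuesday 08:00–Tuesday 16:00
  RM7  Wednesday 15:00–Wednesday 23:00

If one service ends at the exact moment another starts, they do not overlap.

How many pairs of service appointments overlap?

Sorted by start: RM1, RM3, RM2, RM4, RM6, RM5, RM7, RM8.
RM3 starts before RM1 ends → RM1 and RM3 overlap.
RM2 starts exactly when RM1 ends (back-to-back, no overlap); RM1 is clear from here.
RM2 starts before RM3 ends → RM3 and RM2 overlap.
RM4 starts after RM3 ends; RM3 is clear from here.
RM4 starts after RM2 ends; RM2 is clear from here.
RM6 starts after RM4 ends; RM4 is clear from here.
RM5 starts after RM6 ends; RM6 is clear from here.
RM7 starts before RM5 ends → RM5 and RM7 overlap.
RM8 starts after RM5 ends.
RM8 starts before RM7 ends → RM7 and RM8 overlap.
Overlapping pairs: RM1 & RM3, RM2 & RM3, RM5 & RM7, RM7 & RM8 — 4 in total.

4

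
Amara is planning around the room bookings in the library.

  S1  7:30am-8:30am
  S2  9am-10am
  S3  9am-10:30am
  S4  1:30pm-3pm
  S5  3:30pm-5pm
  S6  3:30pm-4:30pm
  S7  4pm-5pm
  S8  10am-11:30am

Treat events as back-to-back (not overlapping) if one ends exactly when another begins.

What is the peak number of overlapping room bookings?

3

Sweep the timeline, counting +1 at each start and −1 at each end (ends before starts at a tie):
7:30am start S1 → 1
8:30am end S1 → 0
9am start S2 → 1
9am start S3 → 2
10am end S2 → 1
10am start S8 → 2
10:30am end S3 → 1
11:30am end S8 → 0
1:30pm start S4 → 1
3pm end S4 → 0
3:30pm start S5 → 1
3:30pm start S6 → 2
4pm start S7 → 3
4:30pm end S6 → 2
5pm end S5 → 1
5pm end S7 → 0
Peak is 3, at 4pm (S5, S6, S7).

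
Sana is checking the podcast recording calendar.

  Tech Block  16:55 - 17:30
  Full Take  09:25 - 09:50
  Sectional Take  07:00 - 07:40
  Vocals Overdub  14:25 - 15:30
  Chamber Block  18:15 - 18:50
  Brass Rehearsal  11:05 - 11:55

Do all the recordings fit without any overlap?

Two intervals overlap when each starts before the other ends.
Sorted by start: Sectional Take, Full Take, Brass Rehearsal, Vocals Overdub, Tech Block, Chamber Block.
Full Take starts after Sectional Take ends, so Sectional Take has no further overlaps.
Brass Rehearsal starts after Full Take ends, so Full Take has no further overlaps.
Vocals Overdub starts after Brass Rehearsal ends, so Brass Rehearsal has no further overlaps.
Tech Block starts after Vocals Overdub ends, so Vocals Overdub has no further overlaps.
Chamber Block starts after Tech Block ends.
Every pair is clear; the schedule has no overlaps.

Yes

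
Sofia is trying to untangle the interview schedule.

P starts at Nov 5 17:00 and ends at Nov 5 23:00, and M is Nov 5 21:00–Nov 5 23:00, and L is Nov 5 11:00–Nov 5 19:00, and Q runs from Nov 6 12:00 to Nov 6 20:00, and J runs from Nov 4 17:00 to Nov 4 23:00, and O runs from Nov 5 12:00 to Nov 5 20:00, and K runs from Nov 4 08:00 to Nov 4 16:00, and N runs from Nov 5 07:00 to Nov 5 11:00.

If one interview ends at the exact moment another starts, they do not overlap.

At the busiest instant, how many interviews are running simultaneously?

Sort all start/end points and keep a running count:
Nov 4 08:00 start K → 1
Nov 4 16:00 end K → 0
Nov 4 17:00 start J → 1
Nov 4 23:00 end J → 0
Nov 5 07:00 start N → 1
Nov 5 11:00 end N → 0
Nov 5 11:00 start L → 1
Nov 5 12:00 start O → 2
Nov 5 17:00 start P → 3
Nov 5 19:00 end L → 2
Nov 5 20:00 end O → 1
Nov 5 21:00 start M → 2
Nov 5 23:00 end M → 1
Nov 5 23:00 end P → 0
Nov 6 12:00 start Q → 1
Nov 6 20:00 end Q → 0
Peak is 3, at Nov 5 17:00 (L, O, P).

3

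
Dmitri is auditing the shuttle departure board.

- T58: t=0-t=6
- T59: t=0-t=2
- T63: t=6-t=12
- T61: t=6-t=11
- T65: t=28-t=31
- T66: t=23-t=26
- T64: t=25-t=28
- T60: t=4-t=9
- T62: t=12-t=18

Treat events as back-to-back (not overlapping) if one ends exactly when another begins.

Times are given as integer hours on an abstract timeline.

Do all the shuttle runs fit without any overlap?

No

Sorted by start: T58, T59, T60, T61, T63, T62, T66, T64, T65.
T59 starts before T58 ends → T58 and T59 overlap.
That's a conflict, so the schedule is not conflict-free.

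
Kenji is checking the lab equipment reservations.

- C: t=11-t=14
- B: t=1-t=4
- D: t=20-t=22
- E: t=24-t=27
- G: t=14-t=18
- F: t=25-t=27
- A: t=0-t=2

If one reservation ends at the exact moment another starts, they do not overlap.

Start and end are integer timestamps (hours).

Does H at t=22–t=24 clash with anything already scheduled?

No — it doesn't clash with anything

A: ends t=2 at or before H starts t=22 → clear.
B: ends t=4 at or before H starts t=22 → clear.
C: ends t=14 at or before H starts t=22 → clear.
G: ends t=18 at or before H starts t=22 → clear.
D: ends t=22 at or before H starts t=22 → clear.
E: starts t=24 at or after H ends t=24 → clear.
F: starts t=25 at or after H ends t=24 → clear.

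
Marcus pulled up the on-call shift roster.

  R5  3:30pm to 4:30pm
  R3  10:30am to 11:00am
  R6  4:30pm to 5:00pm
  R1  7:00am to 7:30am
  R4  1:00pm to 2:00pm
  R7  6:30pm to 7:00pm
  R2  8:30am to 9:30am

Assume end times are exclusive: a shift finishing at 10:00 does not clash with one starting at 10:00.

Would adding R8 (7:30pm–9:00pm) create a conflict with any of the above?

R1: ends 7:30am at or before R8 starts 7:30pm → clear.
R2: ends 9:30am at or before R8 starts 7:30pm → clear.
R3: ends 11:00am at or before R8 starts 7:30pm → clear.
R4: ends 2:00pm at or before R8 starts 7:30pm → clear.
R5: ends 4:30pm at or before R8 starts 7:30pm → clear.
R6: ends 5:00pm at or before R8 starts 7:30pm → clear.
R7: ends 7:00pm at or before R8 starts 7:30pm → clear.

No — it doesn't clash with anything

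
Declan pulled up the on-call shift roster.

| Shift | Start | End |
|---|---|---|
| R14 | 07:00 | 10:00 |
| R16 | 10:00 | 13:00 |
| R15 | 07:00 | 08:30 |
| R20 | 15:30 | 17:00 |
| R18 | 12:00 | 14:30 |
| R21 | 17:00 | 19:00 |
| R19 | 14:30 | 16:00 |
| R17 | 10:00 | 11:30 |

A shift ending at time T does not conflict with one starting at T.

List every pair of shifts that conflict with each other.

Sorted by start: R14, R15, R16, R17, R18, R19, R20, R21.
R15 starts before R14 ends → R14 and R15 overlap.
R16 starts exactly when R14 ends (back-to-back, no overlap), so nothing later overlaps R14 either.
R16 starts after R15 ends, so nothing later overlaps R15 either.
R17 starts before R16 ends → R16 and R17 overlap.
R18 starts before R16 ends → R16 and R18 overlap.
R19 starts after R16 ends, so nothing later overlaps R16 either.
R18 starts after R17 ends, so nothing later overlaps R17 either.
R19 starts exactly when R18 ends (back-to-back, no overlap), so nothing later overlaps R18 either.
R20 starts before R19 ends → R19 and R20 overlap.
R21 starts after R19 ends.
R21 starts exactly when R20 ends (back-to-back, no overlap).

R14 & R15, R16 & R17, R16 & R18, R19 & R20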